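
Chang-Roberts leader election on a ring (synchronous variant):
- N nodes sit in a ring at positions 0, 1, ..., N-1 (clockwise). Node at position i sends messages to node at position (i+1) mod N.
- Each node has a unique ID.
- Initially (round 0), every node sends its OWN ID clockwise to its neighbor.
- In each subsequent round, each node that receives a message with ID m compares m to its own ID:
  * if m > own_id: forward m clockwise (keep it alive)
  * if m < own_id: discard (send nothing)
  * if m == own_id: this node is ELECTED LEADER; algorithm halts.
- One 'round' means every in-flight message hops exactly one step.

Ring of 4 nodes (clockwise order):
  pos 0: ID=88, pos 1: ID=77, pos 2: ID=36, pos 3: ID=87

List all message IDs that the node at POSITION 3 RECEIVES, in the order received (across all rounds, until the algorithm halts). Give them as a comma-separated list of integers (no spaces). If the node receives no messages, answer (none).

Round 1: pos1(id77) recv 88: fwd; pos2(id36) recv 77: fwd; pos3(id87) recv 36: drop; pos0(id88) recv 87: drop
Round 2: pos2(id36) recv 88: fwd; pos3(id87) recv 77: drop
Round 3: pos3(id87) recv 88: fwd
Round 4: pos0(id88) recv 88: ELECTED

Answer: 36,77,88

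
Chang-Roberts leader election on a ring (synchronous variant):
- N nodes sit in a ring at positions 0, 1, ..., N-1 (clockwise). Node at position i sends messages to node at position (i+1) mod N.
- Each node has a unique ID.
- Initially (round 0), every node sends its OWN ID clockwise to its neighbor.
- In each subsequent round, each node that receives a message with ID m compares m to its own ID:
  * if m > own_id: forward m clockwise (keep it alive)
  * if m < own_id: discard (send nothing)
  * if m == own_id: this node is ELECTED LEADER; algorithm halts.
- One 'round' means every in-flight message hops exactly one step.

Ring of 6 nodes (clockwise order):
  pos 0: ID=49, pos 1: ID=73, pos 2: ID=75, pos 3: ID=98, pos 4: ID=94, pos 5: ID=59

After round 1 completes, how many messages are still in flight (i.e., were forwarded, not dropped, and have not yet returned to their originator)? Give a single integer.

Round 1: pos1(id73) recv 49: drop; pos2(id75) recv 73: drop; pos3(id98) recv 75: drop; pos4(id94) recv 98: fwd; pos5(id59) recv 94: fwd; pos0(id49) recv 59: fwd
After round 1: 3 messages still in flight

Answer: 3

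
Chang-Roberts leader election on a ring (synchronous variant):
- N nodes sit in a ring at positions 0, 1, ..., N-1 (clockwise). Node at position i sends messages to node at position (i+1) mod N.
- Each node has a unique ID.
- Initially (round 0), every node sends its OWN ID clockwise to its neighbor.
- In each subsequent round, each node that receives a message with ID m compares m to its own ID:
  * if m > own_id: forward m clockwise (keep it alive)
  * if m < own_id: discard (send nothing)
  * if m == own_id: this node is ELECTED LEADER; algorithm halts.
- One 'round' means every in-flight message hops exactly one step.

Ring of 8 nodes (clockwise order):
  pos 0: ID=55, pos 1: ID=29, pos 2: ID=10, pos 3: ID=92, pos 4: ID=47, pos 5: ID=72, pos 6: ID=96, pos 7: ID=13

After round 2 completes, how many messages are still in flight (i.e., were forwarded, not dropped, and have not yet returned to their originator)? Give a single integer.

Answer: 3

Derivation:
Round 1: pos1(id29) recv 55: fwd; pos2(id10) recv 29: fwd; pos3(id92) recv 10: drop; pos4(id47) recv 92: fwd; pos5(id72) recv 47: drop; pos6(id96) recv 72: drop; pos7(id13) recv 96: fwd; pos0(id55) recv 13: drop
Round 2: pos2(id10) recv 55: fwd; pos3(id92) recv 29: drop; pos5(id72) recv 92: fwd; pos0(id55) recv 96: fwd
After round 2: 3 messages still in flight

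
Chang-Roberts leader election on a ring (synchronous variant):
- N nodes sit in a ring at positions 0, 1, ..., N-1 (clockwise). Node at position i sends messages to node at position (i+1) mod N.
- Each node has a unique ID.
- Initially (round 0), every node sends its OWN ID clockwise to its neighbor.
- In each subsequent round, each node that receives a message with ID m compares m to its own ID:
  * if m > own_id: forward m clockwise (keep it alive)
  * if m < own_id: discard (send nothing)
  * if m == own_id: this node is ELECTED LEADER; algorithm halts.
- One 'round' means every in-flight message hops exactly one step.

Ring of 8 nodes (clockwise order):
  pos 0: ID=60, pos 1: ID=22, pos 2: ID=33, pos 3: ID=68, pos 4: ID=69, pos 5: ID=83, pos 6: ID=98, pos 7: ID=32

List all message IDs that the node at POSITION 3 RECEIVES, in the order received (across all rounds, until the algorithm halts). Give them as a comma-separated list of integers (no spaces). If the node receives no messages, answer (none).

Round 1: pos1(id22) recv 60: fwd; pos2(id33) recv 22: drop; pos3(id68) recv 33: drop; pos4(id69) recv 68: drop; pos5(id83) recv 69: drop; pos6(id98) recv 83: drop; pos7(id32) recv 98: fwd; pos0(id60) recv 32: drop
Round 2: pos2(id33) recv 60: fwd; pos0(id60) recv 98: fwd
Round 3: pos3(id68) recv 60: drop; pos1(id22) recv 98: fwd
Round 4: pos2(id33) recv 98: fwd
Round 5: pos3(id68) recv 98: fwd
Round 6: pos4(id69) recv 98: fwd
Round 7: pos5(id83) recv 98: fwd
Round 8: pos6(id98) recv 98: ELECTED

Answer: 33,60,98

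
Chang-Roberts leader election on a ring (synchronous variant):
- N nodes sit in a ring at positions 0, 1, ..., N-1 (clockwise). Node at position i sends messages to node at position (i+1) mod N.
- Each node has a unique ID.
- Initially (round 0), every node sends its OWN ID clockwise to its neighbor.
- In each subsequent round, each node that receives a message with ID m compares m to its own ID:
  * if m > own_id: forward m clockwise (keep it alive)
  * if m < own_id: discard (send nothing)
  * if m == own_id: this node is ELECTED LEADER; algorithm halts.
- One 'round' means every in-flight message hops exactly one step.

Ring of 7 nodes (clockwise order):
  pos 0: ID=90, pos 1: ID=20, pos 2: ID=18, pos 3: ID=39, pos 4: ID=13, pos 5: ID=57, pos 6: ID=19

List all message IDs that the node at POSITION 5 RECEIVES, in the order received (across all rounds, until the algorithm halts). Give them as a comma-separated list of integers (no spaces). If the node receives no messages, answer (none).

Round 1: pos1(id20) recv 90: fwd; pos2(id18) recv 20: fwd; pos3(id39) recv 18: drop; pos4(id13) recv 39: fwd; pos5(id57) recv 13: drop; pos6(id19) recv 57: fwd; pos0(id90) recv 19: drop
Round 2: pos2(id18) recv 90: fwd; pos3(id39) recv 20: drop; pos5(id57) recv 39: drop; pos0(id90) recv 57: drop
Round 3: pos3(id39) recv 90: fwd
Round 4: pos4(id13) recv 90: fwd
Round 5: pos5(id57) recv 90: fwd
Round 6: pos6(id19) recv 90: fwd
Round 7: pos0(id90) recv 90: ELECTED

Answer: 13,39,90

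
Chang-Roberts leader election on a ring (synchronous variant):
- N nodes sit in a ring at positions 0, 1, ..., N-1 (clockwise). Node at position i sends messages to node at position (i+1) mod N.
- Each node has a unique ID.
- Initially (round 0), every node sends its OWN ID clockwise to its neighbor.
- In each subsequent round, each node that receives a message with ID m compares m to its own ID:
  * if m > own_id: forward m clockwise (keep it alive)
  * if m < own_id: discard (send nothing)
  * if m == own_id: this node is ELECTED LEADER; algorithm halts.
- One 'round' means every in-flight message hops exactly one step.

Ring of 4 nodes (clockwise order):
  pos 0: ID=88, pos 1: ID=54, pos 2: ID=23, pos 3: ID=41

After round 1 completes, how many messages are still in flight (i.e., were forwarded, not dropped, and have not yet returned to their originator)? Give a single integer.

Round 1: pos1(id54) recv 88: fwd; pos2(id23) recv 54: fwd; pos3(id41) recv 23: drop; pos0(id88) recv 41: drop
After round 1: 2 messages still in flight

Answer: 2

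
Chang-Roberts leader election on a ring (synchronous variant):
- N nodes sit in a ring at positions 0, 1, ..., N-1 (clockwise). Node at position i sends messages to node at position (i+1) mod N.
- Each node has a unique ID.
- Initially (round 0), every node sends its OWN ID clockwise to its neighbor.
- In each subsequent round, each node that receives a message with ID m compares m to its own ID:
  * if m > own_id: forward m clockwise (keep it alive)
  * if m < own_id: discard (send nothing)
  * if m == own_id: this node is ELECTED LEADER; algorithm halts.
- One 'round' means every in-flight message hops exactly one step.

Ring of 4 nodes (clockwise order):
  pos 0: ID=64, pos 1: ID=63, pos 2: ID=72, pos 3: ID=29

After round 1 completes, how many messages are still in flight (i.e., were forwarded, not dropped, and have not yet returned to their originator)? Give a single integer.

Round 1: pos1(id63) recv 64: fwd; pos2(id72) recv 63: drop; pos3(id29) recv 72: fwd; pos0(id64) recv 29: drop
After round 1: 2 messages still in flight

Answer: 2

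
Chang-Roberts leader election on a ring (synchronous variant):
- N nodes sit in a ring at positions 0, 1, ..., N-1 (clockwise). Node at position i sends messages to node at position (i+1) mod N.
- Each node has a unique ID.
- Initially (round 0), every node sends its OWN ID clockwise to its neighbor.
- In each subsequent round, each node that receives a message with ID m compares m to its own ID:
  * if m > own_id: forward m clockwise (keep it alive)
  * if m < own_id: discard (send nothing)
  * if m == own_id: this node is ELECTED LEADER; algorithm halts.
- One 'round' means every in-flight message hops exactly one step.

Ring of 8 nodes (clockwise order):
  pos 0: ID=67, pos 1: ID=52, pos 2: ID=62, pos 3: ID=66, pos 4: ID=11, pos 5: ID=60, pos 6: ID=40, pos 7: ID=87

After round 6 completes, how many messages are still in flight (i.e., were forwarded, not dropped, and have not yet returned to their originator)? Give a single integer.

Round 1: pos1(id52) recv 67: fwd; pos2(id62) recv 52: drop; pos3(id66) recv 62: drop; pos4(id11) recv 66: fwd; pos5(id60) recv 11: drop; pos6(id40) recv 60: fwd; pos7(id87) recv 40: drop; pos0(id67) recv 87: fwd
Round 2: pos2(id62) recv 67: fwd; pos5(id60) recv 66: fwd; pos7(id87) recv 60: drop; pos1(id52) recv 87: fwd
Round 3: pos3(id66) recv 67: fwd; pos6(id40) recv 66: fwd; pos2(id62) recv 87: fwd
Round 4: pos4(id11) recv 67: fwd; pos7(id87) recv 66: drop; pos3(id66) recv 87: fwd
Round 5: pos5(id60) recv 67: fwd; pos4(id11) recv 87: fwd
Round 6: pos6(id40) recv 67: fwd; pos5(id60) recv 87: fwd
After round 6: 2 messages still in flight

Answer: 2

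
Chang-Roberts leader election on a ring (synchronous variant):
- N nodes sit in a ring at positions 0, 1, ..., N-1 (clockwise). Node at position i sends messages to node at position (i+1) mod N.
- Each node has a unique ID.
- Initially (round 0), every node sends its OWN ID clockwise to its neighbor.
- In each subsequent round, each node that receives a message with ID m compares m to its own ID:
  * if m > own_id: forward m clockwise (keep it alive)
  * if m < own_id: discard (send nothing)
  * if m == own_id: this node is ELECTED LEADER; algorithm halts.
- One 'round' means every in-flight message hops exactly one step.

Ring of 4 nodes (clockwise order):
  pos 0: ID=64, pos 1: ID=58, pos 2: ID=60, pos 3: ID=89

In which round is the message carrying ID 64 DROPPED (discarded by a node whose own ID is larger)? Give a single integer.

Answer: 3

Derivation:
Round 1: pos1(id58) recv 64: fwd; pos2(id60) recv 58: drop; pos3(id89) recv 60: drop; pos0(id64) recv 89: fwd
Round 2: pos2(id60) recv 64: fwd; pos1(id58) recv 89: fwd
Round 3: pos3(id89) recv 64: drop; pos2(id60) recv 89: fwd
Round 4: pos3(id89) recv 89: ELECTED
Message ID 64 originates at pos 0; dropped at pos 3 in round 3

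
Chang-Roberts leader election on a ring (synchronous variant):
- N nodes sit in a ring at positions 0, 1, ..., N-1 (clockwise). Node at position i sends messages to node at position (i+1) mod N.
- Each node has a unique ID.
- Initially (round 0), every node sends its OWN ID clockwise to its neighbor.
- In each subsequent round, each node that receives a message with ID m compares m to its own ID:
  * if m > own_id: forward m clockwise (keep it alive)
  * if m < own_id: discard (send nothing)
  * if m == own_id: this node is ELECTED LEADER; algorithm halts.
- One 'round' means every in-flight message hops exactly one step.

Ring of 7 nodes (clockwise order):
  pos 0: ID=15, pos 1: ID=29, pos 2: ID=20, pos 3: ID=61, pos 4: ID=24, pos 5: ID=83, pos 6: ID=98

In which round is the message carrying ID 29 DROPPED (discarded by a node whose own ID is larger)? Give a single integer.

Round 1: pos1(id29) recv 15: drop; pos2(id20) recv 29: fwd; pos3(id61) recv 20: drop; pos4(id24) recv 61: fwd; pos5(id83) recv 24: drop; pos6(id98) recv 83: drop; pos0(id15) recv 98: fwd
Round 2: pos3(id61) recv 29: drop; pos5(id83) recv 61: drop; pos1(id29) recv 98: fwd
Round 3: pos2(id20) recv 98: fwd
Round 4: pos3(id61) recv 98: fwd
Round 5: pos4(id24) recv 98: fwd
Round 6: pos5(id83) recv 98: fwd
Round 7: pos6(id98) recv 98: ELECTED
Message ID 29 originates at pos 1; dropped at pos 3 in round 2

Answer: 2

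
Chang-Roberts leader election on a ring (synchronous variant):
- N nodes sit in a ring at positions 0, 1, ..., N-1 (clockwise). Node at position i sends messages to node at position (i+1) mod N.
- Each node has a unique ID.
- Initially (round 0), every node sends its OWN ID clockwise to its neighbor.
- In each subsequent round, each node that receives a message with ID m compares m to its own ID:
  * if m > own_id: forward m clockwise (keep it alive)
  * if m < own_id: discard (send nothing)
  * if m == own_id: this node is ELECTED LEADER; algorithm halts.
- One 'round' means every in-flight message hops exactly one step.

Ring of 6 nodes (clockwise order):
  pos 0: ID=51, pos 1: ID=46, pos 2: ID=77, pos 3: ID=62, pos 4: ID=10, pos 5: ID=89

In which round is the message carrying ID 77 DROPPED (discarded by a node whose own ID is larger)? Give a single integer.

Round 1: pos1(id46) recv 51: fwd; pos2(id77) recv 46: drop; pos3(id62) recv 77: fwd; pos4(id10) recv 62: fwd; pos5(id89) recv 10: drop; pos0(id51) recv 89: fwd
Round 2: pos2(id77) recv 51: drop; pos4(id10) recv 77: fwd; pos5(id89) recv 62: drop; pos1(id46) recv 89: fwd
Round 3: pos5(id89) recv 77: drop; pos2(id77) recv 89: fwd
Round 4: pos3(id62) recv 89: fwd
Round 5: pos4(id10) recv 89: fwd
Round 6: pos5(id89) recv 89: ELECTED
Message ID 77 originates at pos 2; dropped at pos 5 in round 3

Answer: 3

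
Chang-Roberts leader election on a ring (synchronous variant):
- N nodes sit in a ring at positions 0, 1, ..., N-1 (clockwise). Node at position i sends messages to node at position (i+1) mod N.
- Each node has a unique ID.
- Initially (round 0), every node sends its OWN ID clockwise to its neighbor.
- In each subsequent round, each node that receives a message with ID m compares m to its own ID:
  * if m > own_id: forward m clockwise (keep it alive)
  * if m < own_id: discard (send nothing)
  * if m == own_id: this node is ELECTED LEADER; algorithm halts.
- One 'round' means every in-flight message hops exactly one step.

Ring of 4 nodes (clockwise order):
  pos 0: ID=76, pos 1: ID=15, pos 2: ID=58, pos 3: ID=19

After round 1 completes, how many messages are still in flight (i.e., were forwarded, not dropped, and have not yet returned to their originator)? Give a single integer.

Round 1: pos1(id15) recv 76: fwd; pos2(id58) recv 15: drop; pos3(id19) recv 58: fwd; pos0(id76) recv 19: drop
After round 1: 2 messages still in flight

Answer: 2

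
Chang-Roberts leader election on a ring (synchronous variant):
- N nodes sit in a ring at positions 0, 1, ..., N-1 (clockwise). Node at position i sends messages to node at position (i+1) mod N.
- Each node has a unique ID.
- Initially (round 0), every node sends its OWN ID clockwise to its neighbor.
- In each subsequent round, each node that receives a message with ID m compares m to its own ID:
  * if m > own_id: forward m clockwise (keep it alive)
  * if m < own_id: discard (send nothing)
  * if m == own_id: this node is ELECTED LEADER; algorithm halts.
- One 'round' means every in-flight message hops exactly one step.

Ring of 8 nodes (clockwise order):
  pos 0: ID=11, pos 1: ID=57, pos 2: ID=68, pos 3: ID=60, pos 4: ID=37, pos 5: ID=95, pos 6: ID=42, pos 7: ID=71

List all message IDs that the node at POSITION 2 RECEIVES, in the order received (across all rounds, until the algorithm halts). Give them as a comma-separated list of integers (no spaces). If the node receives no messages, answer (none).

Round 1: pos1(id57) recv 11: drop; pos2(id68) recv 57: drop; pos3(id60) recv 68: fwd; pos4(id37) recv 60: fwd; pos5(id95) recv 37: drop; pos6(id42) recv 95: fwd; pos7(id71) recv 42: drop; pos0(id11) recv 71: fwd
Round 2: pos4(id37) recv 68: fwd; pos5(id95) recv 60: drop; pos7(id71) recv 95: fwd; pos1(id57) recv 71: fwd
Round 3: pos5(id95) recv 68: drop; pos0(id11) recv 95: fwd; pos2(id68) recv 71: fwd
Round 4: pos1(id57) recv 95: fwd; pos3(id60) recv 71: fwd
Round 5: pos2(id68) recv 95: fwd; pos4(id37) recv 71: fwd
Round 6: pos3(id60) recv 95: fwd; pos5(id95) recv 71: drop
Round 7: pos4(id37) recv 95: fwd
Round 8: pos5(id95) recv 95: ELECTED

Answer: 57,71,95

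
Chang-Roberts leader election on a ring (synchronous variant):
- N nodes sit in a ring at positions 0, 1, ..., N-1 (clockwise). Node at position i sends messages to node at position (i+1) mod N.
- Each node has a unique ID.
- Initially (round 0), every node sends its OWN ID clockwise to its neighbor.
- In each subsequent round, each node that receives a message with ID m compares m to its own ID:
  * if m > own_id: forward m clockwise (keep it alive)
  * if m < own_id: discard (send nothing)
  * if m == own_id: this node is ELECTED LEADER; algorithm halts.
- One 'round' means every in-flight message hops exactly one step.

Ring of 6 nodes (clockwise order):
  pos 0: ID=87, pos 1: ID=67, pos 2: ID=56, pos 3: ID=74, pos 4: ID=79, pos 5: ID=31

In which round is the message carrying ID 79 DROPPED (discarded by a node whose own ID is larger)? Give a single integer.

Answer: 2

Derivation:
Round 1: pos1(id67) recv 87: fwd; pos2(id56) recv 67: fwd; pos3(id74) recv 56: drop; pos4(id79) recv 74: drop; pos5(id31) recv 79: fwd; pos0(id87) recv 31: drop
Round 2: pos2(id56) recv 87: fwd; pos3(id74) recv 67: drop; pos0(id87) recv 79: drop
Round 3: pos3(id74) recv 87: fwd
Round 4: pos4(id79) recv 87: fwd
Round 5: pos5(id31) recv 87: fwd
Round 6: pos0(id87) recv 87: ELECTED
Message ID 79 originates at pos 4; dropped at pos 0 in round 2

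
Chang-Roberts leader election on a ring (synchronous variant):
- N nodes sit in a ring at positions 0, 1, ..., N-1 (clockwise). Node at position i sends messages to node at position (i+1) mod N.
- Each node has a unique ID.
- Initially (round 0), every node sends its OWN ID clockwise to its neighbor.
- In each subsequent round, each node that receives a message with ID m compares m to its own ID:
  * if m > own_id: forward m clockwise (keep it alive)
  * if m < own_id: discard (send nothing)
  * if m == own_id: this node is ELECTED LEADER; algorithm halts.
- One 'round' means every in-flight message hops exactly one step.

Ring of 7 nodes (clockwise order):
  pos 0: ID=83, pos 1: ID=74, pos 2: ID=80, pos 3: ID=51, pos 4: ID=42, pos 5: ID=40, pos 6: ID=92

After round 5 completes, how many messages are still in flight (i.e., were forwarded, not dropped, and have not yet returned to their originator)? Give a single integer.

Answer: 2

Derivation:
Round 1: pos1(id74) recv 83: fwd; pos2(id80) recv 74: drop; pos3(id51) recv 80: fwd; pos4(id42) recv 51: fwd; pos5(id40) recv 42: fwd; pos6(id92) recv 40: drop; pos0(id83) recv 92: fwd
Round 2: pos2(id80) recv 83: fwd; pos4(id42) recv 80: fwd; pos5(id40) recv 51: fwd; pos6(id92) recv 42: drop; pos1(id74) recv 92: fwd
Round 3: pos3(id51) recv 83: fwd; pos5(id40) recv 80: fwd; pos6(id92) recv 51: drop; pos2(id80) recv 92: fwd
Round 4: pos4(id42) recv 83: fwd; pos6(id92) recv 80: drop; pos3(id51) recv 92: fwd
Round 5: pos5(id40) recv 83: fwd; pos4(id42) recv 92: fwd
After round 5: 2 messages still in flight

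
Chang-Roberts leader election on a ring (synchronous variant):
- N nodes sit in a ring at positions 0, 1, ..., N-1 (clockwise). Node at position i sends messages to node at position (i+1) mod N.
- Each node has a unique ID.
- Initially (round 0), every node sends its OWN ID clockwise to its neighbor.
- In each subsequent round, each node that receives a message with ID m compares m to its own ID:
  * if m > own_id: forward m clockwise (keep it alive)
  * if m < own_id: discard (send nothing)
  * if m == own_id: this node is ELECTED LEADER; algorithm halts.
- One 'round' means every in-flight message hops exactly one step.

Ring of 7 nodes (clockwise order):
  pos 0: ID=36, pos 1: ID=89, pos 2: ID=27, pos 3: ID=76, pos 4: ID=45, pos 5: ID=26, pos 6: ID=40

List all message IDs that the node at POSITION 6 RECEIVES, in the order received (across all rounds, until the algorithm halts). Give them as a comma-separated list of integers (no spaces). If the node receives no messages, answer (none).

Answer: 26,45,76,89

Derivation:
Round 1: pos1(id89) recv 36: drop; pos2(id27) recv 89: fwd; pos3(id76) recv 27: drop; pos4(id45) recv 76: fwd; pos5(id26) recv 45: fwd; pos6(id40) recv 26: drop; pos0(id36) recv 40: fwd
Round 2: pos3(id76) recv 89: fwd; pos5(id26) recv 76: fwd; pos6(id40) recv 45: fwd; pos1(id89) recv 40: drop
Round 3: pos4(id45) recv 89: fwd; pos6(id40) recv 76: fwd; pos0(id36) recv 45: fwd
Round 4: pos5(id26) recv 89: fwd; pos0(id36) recv 76: fwd; pos1(id89) recv 45: drop
Round 5: pos6(id40) recv 89: fwd; pos1(id89) recv 76: drop
Round 6: pos0(id36) recv 89: fwd
Round 7: pos1(id89) recv 89: ELECTED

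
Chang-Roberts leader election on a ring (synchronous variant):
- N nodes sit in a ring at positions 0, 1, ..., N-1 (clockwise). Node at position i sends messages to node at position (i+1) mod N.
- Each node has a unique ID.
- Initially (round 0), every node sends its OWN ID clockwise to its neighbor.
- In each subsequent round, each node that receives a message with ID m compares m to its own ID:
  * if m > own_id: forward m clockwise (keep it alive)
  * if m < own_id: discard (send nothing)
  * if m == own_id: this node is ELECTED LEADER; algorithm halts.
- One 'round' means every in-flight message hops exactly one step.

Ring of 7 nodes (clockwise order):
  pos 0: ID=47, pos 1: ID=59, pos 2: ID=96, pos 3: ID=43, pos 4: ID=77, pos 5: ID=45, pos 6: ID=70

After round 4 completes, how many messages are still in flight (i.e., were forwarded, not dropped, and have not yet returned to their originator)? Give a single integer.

Round 1: pos1(id59) recv 47: drop; pos2(id96) recv 59: drop; pos3(id43) recv 96: fwd; pos4(id77) recv 43: drop; pos5(id45) recv 77: fwd; pos6(id70) recv 45: drop; pos0(id47) recv 70: fwd
Round 2: pos4(id77) recv 96: fwd; pos6(id70) recv 77: fwd; pos1(id59) recv 70: fwd
Round 3: pos5(id45) recv 96: fwd; pos0(id47) recv 77: fwd; pos2(id96) recv 70: drop
Round 4: pos6(id70) recv 96: fwd; pos1(id59) recv 77: fwd
After round 4: 2 messages still in flight

Answer: 2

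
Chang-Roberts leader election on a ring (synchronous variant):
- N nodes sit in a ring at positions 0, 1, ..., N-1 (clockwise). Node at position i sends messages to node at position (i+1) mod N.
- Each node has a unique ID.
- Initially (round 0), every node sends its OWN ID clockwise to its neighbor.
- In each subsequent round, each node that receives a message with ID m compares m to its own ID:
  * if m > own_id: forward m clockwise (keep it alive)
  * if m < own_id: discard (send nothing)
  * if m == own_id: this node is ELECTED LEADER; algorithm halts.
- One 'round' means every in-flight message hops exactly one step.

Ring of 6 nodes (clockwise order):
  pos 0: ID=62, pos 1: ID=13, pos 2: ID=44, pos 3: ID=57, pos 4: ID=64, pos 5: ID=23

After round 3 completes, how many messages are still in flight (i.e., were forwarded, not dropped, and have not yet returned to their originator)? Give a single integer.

Round 1: pos1(id13) recv 62: fwd; pos2(id44) recv 13: drop; pos3(id57) recv 44: drop; pos4(id64) recv 57: drop; pos5(id23) recv 64: fwd; pos0(id62) recv 23: drop
Round 2: pos2(id44) recv 62: fwd; pos0(id62) recv 64: fwd
Round 3: pos3(id57) recv 62: fwd; pos1(id13) recv 64: fwd
After round 3: 2 messages still in flight

Answer: 2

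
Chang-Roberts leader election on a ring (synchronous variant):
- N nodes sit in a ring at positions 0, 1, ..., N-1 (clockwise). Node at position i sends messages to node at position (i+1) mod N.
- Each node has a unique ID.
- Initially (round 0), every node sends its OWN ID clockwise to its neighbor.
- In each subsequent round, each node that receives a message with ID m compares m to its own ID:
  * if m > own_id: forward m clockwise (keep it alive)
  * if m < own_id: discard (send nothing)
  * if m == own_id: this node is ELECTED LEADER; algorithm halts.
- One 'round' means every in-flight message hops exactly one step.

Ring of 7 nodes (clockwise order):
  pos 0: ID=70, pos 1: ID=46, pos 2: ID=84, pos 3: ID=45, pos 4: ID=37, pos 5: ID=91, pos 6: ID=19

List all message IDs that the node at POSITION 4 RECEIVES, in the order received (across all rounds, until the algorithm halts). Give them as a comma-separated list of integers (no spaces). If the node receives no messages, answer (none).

Answer: 45,84,91

Derivation:
Round 1: pos1(id46) recv 70: fwd; pos2(id84) recv 46: drop; pos3(id45) recv 84: fwd; pos4(id37) recv 45: fwd; pos5(id91) recv 37: drop; pos6(id19) recv 91: fwd; pos0(id70) recv 19: drop
Round 2: pos2(id84) recv 70: drop; pos4(id37) recv 84: fwd; pos5(id91) recv 45: drop; pos0(id70) recv 91: fwd
Round 3: pos5(id91) recv 84: drop; pos1(id46) recv 91: fwd
Round 4: pos2(id84) recv 91: fwd
Round 5: pos3(id45) recv 91: fwd
Round 6: pos4(id37) recv 91: fwd
Round 7: pos5(id91) recv 91: ELECTED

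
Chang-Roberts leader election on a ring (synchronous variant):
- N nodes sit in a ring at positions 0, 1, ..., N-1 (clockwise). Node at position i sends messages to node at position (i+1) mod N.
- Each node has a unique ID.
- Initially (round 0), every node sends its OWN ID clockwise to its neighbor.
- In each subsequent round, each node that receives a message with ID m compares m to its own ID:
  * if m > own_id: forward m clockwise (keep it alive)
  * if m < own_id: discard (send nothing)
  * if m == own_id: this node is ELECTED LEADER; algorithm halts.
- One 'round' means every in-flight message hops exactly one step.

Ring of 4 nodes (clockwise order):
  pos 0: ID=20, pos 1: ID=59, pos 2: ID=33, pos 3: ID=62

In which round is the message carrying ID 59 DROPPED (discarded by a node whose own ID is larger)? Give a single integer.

Answer: 2

Derivation:
Round 1: pos1(id59) recv 20: drop; pos2(id33) recv 59: fwd; pos3(id62) recv 33: drop; pos0(id20) recv 62: fwd
Round 2: pos3(id62) recv 59: drop; pos1(id59) recv 62: fwd
Round 3: pos2(id33) recv 62: fwd
Round 4: pos3(id62) recv 62: ELECTED
Message ID 59 originates at pos 1; dropped at pos 3 in round 2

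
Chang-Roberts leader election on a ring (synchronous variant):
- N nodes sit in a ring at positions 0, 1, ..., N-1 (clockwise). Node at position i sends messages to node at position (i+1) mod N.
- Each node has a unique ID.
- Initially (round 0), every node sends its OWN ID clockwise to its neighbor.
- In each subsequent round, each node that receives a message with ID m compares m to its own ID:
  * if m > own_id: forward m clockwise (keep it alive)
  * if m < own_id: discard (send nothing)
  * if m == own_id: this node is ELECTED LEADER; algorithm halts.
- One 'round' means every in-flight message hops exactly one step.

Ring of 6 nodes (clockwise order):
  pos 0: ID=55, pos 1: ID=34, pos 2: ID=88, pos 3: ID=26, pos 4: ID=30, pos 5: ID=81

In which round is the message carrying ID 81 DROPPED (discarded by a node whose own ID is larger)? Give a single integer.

Answer: 3

Derivation:
Round 1: pos1(id34) recv 55: fwd; pos2(id88) recv 34: drop; pos3(id26) recv 88: fwd; pos4(id30) recv 26: drop; pos5(id81) recv 30: drop; pos0(id55) recv 81: fwd
Round 2: pos2(id88) recv 55: drop; pos4(id30) recv 88: fwd; pos1(id34) recv 81: fwd
Round 3: pos5(id81) recv 88: fwd; pos2(id88) recv 81: drop
Round 4: pos0(id55) recv 88: fwd
Round 5: pos1(id34) recv 88: fwd
Round 6: pos2(id88) recv 88: ELECTED
Message ID 81 originates at pos 5; dropped at pos 2 in round 3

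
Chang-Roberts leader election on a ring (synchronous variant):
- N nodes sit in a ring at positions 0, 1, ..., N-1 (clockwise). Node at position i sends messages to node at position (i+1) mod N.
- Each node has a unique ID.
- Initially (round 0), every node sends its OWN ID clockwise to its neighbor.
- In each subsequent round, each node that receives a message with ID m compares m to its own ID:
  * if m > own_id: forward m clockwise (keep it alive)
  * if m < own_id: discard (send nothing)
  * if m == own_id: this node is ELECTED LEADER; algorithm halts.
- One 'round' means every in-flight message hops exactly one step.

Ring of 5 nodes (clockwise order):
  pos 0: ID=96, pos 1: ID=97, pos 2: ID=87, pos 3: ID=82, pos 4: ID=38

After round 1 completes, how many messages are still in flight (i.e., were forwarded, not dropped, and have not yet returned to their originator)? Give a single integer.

Round 1: pos1(id97) recv 96: drop; pos2(id87) recv 97: fwd; pos3(id82) recv 87: fwd; pos4(id38) recv 82: fwd; pos0(id96) recv 38: drop
After round 1: 3 messages still in flight

Answer: 3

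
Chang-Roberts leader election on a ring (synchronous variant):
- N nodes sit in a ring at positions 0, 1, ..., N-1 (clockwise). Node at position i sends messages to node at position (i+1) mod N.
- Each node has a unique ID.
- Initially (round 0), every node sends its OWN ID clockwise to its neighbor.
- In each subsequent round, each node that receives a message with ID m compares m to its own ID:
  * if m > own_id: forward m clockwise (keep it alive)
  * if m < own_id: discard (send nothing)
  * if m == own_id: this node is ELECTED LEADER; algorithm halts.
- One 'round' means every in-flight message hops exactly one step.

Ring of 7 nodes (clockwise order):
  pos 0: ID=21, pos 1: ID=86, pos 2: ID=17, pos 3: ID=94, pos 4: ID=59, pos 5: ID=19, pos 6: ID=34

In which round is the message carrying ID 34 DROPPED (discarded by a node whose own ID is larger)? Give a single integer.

Round 1: pos1(id86) recv 21: drop; pos2(id17) recv 86: fwd; pos3(id94) recv 17: drop; pos4(id59) recv 94: fwd; pos5(id19) recv 59: fwd; pos6(id34) recv 19: drop; pos0(id21) recv 34: fwd
Round 2: pos3(id94) recv 86: drop; pos5(id19) recv 94: fwd; pos6(id34) recv 59: fwd; pos1(id86) recv 34: drop
Round 3: pos6(id34) recv 94: fwd; pos0(id21) recv 59: fwd
Round 4: pos0(id21) recv 94: fwd; pos1(id86) recv 59: drop
Round 5: pos1(id86) recv 94: fwd
Round 6: pos2(id17) recv 94: fwd
Round 7: pos3(id94) recv 94: ELECTED
Message ID 34 originates at pos 6; dropped at pos 1 in round 2

Answer: 2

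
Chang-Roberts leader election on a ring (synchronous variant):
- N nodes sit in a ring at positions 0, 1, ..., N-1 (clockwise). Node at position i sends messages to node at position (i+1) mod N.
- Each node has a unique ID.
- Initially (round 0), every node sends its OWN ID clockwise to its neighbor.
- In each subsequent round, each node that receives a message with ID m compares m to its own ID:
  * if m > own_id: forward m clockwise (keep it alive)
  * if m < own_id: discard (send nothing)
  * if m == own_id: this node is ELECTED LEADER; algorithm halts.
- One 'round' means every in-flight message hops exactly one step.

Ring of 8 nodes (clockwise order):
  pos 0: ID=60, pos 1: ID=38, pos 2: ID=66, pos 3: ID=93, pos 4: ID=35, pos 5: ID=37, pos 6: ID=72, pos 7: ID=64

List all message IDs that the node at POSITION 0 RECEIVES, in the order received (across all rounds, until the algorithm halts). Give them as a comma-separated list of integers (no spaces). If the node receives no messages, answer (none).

Round 1: pos1(id38) recv 60: fwd; pos2(id66) recv 38: drop; pos3(id93) recv 66: drop; pos4(id35) recv 93: fwd; pos5(id37) recv 35: drop; pos6(id72) recv 37: drop; pos7(id64) recv 72: fwd; pos0(id60) recv 64: fwd
Round 2: pos2(id66) recv 60: drop; pos5(id37) recv 93: fwd; pos0(id60) recv 72: fwd; pos1(id38) recv 64: fwd
Round 3: pos6(id72) recv 93: fwd; pos1(id38) recv 72: fwd; pos2(id66) recv 64: drop
Round 4: pos7(id64) recv 93: fwd; pos2(id66) recv 72: fwd
Round 5: pos0(id60) recv 93: fwd; pos3(id93) recv 72: drop
Round 6: pos1(id38) recv 93: fwd
Round 7: pos2(id66) recv 93: fwd
Round 8: pos3(id93) recv 93: ELECTED

Answer: 64,72,93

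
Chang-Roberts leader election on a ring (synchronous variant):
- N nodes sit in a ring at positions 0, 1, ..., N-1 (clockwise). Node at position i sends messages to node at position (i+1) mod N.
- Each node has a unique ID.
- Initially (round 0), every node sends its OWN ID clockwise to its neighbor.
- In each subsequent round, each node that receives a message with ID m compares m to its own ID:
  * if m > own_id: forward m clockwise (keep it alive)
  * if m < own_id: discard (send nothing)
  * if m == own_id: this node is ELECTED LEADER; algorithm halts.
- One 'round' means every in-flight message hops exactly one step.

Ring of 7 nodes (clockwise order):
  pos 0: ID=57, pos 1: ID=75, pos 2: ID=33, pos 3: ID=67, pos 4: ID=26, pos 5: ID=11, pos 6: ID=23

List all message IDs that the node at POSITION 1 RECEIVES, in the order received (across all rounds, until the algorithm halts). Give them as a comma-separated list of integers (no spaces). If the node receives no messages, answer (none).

Answer: 57,67,75

Derivation:
Round 1: pos1(id75) recv 57: drop; pos2(id33) recv 75: fwd; pos3(id67) recv 33: drop; pos4(id26) recv 67: fwd; pos5(id11) recv 26: fwd; pos6(id23) recv 11: drop; pos0(id57) recv 23: drop
Round 2: pos3(id67) recv 75: fwd; pos5(id11) recv 67: fwd; pos6(id23) recv 26: fwd
Round 3: pos4(id26) recv 75: fwd; pos6(id23) recv 67: fwd; pos0(id57) recv 26: drop
Round 4: pos5(id11) recv 75: fwd; pos0(id57) recv 67: fwd
Round 5: pos6(id23) recv 75: fwd; pos1(id75) recv 67: drop
Round 6: pos0(id57) recv 75: fwd
Round 7: pos1(id75) recv 75: ELECTED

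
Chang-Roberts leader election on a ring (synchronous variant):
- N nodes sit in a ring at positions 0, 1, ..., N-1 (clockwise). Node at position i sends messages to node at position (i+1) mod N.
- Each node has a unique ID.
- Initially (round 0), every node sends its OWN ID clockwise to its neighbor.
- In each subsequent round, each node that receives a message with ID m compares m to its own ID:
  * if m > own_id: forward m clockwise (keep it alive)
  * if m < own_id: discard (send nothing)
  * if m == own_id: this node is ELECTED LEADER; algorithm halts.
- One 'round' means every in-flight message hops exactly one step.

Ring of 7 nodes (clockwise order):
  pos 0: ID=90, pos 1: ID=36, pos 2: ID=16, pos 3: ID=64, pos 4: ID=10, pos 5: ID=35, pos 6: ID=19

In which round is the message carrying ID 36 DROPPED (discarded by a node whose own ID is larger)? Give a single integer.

Round 1: pos1(id36) recv 90: fwd; pos2(id16) recv 36: fwd; pos3(id64) recv 16: drop; pos4(id10) recv 64: fwd; pos5(id35) recv 10: drop; pos6(id19) recv 35: fwd; pos0(id90) recv 19: drop
Round 2: pos2(id16) recv 90: fwd; pos3(id64) recv 36: drop; pos5(id35) recv 64: fwd; pos0(id90) recv 35: drop
Round 3: pos3(id64) recv 90: fwd; pos6(id19) recv 64: fwd
Round 4: pos4(id10) recv 90: fwd; pos0(id90) recv 64: drop
Round 5: pos5(id35) recv 90: fwd
Round 6: pos6(id19) recv 90: fwd
Round 7: pos0(id90) recv 90: ELECTED
Message ID 36 originates at pos 1; dropped at pos 3 in round 2

Answer: 2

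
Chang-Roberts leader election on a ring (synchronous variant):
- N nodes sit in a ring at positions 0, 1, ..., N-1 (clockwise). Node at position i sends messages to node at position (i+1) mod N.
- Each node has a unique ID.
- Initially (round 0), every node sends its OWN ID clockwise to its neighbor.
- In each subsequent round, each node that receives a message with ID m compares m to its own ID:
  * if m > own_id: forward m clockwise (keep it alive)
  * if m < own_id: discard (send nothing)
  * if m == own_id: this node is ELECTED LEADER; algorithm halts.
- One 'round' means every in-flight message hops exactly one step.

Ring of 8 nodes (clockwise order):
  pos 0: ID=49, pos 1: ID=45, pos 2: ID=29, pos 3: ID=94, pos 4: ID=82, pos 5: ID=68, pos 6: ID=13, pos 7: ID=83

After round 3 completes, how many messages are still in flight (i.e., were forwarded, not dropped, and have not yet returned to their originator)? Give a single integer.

Round 1: pos1(id45) recv 49: fwd; pos2(id29) recv 45: fwd; pos3(id94) recv 29: drop; pos4(id82) recv 94: fwd; pos5(id68) recv 82: fwd; pos6(id13) recv 68: fwd; pos7(id83) recv 13: drop; pos0(id49) recv 83: fwd
Round 2: pos2(id29) recv 49: fwd; pos3(id94) recv 45: drop; pos5(id68) recv 94: fwd; pos6(id13) recv 82: fwd; pos7(id83) recv 68: drop; pos1(id45) recv 83: fwd
Round 3: pos3(id94) recv 49: drop; pos6(id13) recv 94: fwd; pos7(id83) recv 82: drop; pos2(id29) recv 83: fwd
After round 3: 2 messages still in flight

Answer: 2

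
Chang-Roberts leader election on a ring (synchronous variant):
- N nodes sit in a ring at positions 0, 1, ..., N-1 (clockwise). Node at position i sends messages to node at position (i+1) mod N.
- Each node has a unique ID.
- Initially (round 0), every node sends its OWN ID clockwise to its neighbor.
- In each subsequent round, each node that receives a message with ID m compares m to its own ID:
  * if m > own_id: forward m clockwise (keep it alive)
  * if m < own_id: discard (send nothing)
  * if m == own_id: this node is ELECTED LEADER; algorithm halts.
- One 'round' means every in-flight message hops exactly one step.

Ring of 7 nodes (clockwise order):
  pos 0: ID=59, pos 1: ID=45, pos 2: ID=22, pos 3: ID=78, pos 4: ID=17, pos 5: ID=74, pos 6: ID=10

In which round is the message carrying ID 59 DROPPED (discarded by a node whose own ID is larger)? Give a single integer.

Answer: 3

Derivation:
Round 1: pos1(id45) recv 59: fwd; pos2(id22) recv 45: fwd; pos3(id78) recv 22: drop; pos4(id17) recv 78: fwd; pos5(id74) recv 17: drop; pos6(id10) recv 74: fwd; pos0(id59) recv 10: drop
Round 2: pos2(id22) recv 59: fwd; pos3(id78) recv 45: drop; pos5(id74) recv 78: fwd; pos0(id59) recv 74: fwd
Round 3: pos3(id78) recv 59: drop; pos6(id10) recv 78: fwd; pos1(id45) recv 74: fwd
Round 4: pos0(id59) recv 78: fwd; pos2(id22) recv 74: fwd
Round 5: pos1(id45) recv 78: fwd; pos3(id78) recv 74: drop
Round 6: pos2(id22) recv 78: fwd
Round 7: pos3(id78) recv 78: ELECTED
Message ID 59 originates at pos 0; dropped at pos 3 in round 3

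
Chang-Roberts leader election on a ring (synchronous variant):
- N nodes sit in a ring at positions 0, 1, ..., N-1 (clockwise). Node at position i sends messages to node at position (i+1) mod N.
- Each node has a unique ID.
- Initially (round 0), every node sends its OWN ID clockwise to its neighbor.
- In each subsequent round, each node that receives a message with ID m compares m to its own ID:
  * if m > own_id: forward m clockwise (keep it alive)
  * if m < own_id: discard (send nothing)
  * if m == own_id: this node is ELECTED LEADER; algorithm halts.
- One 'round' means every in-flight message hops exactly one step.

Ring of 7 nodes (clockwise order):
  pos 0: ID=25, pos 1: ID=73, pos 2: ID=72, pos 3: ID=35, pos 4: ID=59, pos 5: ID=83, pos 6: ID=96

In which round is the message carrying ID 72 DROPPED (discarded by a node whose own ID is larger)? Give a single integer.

Answer: 3

Derivation:
Round 1: pos1(id73) recv 25: drop; pos2(id72) recv 73: fwd; pos3(id35) recv 72: fwd; pos4(id59) recv 35: drop; pos5(id83) recv 59: drop; pos6(id96) recv 83: drop; pos0(id25) recv 96: fwd
Round 2: pos3(id35) recv 73: fwd; pos4(id59) recv 72: fwd; pos1(id73) recv 96: fwd
Round 3: pos4(id59) recv 73: fwd; pos5(id83) recv 72: drop; pos2(id72) recv 96: fwd
Round 4: pos5(id83) recv 73: drop; pos3(id35) recv 96: fwd
Round 5: pos4(id59) recv 96: fwd
Round 6: pos5(id83) recv 96: fwd
Round 7: pos6(id96) recv 96: ELECTED
Message ID 72 originates at pos 2; dropped at pos 5 in round 3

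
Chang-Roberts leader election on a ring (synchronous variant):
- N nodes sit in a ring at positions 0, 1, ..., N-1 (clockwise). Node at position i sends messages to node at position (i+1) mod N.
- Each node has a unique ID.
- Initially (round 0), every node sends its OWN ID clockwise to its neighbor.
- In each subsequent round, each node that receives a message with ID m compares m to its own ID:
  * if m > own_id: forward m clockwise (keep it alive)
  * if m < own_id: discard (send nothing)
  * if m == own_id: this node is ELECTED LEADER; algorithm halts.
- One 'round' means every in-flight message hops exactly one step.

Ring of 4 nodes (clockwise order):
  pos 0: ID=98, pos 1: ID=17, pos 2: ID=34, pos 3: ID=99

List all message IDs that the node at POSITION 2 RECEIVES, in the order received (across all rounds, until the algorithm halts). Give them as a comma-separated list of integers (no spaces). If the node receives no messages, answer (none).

Answer: 17,98,99

Derivation:
Round 1: pos1(id17) recv 98: fwd; pos2(id34) recv 17: drop; pos3(id99) recv 34: drop; pos0(id98) recv 99: fwd
Round 2: pos2(id34) recv 98: fwd; pos1(id17) recv 99: fwd
Round 3: pos3(id99) recv 98: drop; pos2(id34) recv 99: fwd
Round 4: pos3(id99) recv 99: ELECTED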